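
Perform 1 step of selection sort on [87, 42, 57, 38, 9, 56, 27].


Initial: [87, 42, 57, 38, 9, 56, 27]
Step 1: min=9 at 4
  Swap: [9, 42, 57, 38, 87, 56, 27]

After 1 step: [9, 42, 57, 38, 87, 56, 27]


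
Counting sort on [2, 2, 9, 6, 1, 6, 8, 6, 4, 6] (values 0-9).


Input: [2, 2, 9, 6, 1, 6, 8, 6, 4, 6]
Counts: [0, 1, 2, 0, 1, 0, 4, 0, 1, 1]

Sorted: [1, 2, 2, 4, 6, 6, 6, 6, 8, 9]


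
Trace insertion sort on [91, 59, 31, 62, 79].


Initial: [91, 59, 31, 62, 79]
Insert 59: [59, 91, 31, 62, 79]
Insert 31: [31, 59, 91, 62, 79]
Insert 62: [31, 59, 62, 91, 79]
Insert 79: [31, 59, 62, 79, 91]

Sorted: [31, 59, 62, 79, 91]


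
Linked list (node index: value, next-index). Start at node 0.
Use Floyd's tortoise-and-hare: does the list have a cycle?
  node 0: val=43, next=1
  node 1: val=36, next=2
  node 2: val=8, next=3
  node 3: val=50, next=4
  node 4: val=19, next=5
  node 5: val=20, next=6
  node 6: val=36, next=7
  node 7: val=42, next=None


Floyd's tortoise (slow, +1) and hare (fast, +2):
  init: slow=0, fast=0
  step 1: slow=1, fast=2
  step 2: slow=2, fast=4
  step 3: slow=3, fast=6
  step 4: fast 6->7->None, no cycle

Cycle: no


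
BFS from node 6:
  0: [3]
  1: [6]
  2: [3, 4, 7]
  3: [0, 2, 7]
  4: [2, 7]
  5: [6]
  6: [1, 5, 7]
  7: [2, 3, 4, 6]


Visit 6, enqueue [1, 5, 7]
Visit 1, enqueue []
Visit 5, enqueue []
Visit 7, enqueue [2, 3, 4]
Visit 2, enqueue []
Visit 3, enqueue [0]
Visit 4, enqueue []
Visit 0, enqueue []

BFS order: [6, 1, 5, 7, 2, 3, 4, 0]


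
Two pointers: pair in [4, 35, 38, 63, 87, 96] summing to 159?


lo=0(4)+hi=5(96)=100
lo=1(35)+hi=5(96)=131
lo=2(38)+hi=5(96)=134
lo=3(63)+hi=5(96)=159

Yes: 63+96=159


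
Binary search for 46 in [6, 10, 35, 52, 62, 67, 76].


Step 1: lo=0, hi=6, mid=3, val=52
Step 2: lo=0, hi=2, mid=1, val=10
Step 3: lo=2, hi=2, mid=2, val=35

Not found


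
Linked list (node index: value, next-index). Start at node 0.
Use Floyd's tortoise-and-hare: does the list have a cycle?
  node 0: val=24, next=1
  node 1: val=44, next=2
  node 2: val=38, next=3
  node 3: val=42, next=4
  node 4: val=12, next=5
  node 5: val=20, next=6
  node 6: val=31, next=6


Floyd's tortoise (slow, +1) and hare (fast, +2):
  init: slow=0, fast=0
  step 1: slow=1, fast=2
  step 2: slow=2, fast=4
  step 3: slow=3, fast=6
  step 4: slow=4, fast=6
  step 5: slow=5, fast=6
  step 6: slow=6, fast=6
  slow == fast at node 6: cycle detected

Cycle: yes


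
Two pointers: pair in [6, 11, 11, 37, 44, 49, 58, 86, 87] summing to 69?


lo=0(6)+hi=8(87)=93
lo=0(6)+hi=7(86)=92
lo=0(6)+hi=6(58)=64
lo=1(11)+hi=6(58)=69

Yes: 11+58=69


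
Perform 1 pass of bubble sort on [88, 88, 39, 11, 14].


Initial: [88, 88, 39, 11, 14]
Pass 1: [88, 39, 11, 14, 88] (3 swaps)

After 1 pass: [88, 39, 11, 14, 88]


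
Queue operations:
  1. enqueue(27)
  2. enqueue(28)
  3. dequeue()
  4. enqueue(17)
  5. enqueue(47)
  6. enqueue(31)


enqueue(27) -> [27]
enqueue(28) -> [27, 28]
dequeue()->27, [28]
enqueue(17) -> [28, 17]
enqueue(47) -> [28, 17, 47]
enqueue(31) -> [28, 17, 47, 31]

Final queue: [28, 17, 47, 31]


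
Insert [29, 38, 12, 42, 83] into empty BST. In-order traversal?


Insert 29: root
Insert 38: R from 29
Insert 12: L from 29
Insert 42: R from 29 -> R from 38
Insert 83: R from 29 -> R from 38 -> R from 42

In-order: [12, 29, 38, 42, 83]


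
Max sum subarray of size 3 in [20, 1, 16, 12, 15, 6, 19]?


[0:3]: 37
[1:4]: 29
[2:5]: 43
[3:6]: 33
[4:7]: 40

Max: 43 at [2:5]


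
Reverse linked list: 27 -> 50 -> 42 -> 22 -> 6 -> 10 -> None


Step 1: curr=27, set curr.next=prev(None) | reversed so far: 27
Step 2: curr=50, set curr.next=prev(27) | reversed so far: 50 -> 27
Step 3: curr=42, set curr.next=prev(50) | reversed so far: 42 -> 50 -> 27
Step 4: curr=22, set curr.next=prev(42) | reversed so far: 22 -> 42 -> 50 -> 27
Step 5: curr=6, set curr.next=prev(22) | reversed so far: 6 -> 22 -> 42 -> 50 -> 27
Step 6: curr=10, set curr.next=prev(6) | reversed so far: 10 -> 6 -> 22 -> 42 -> 50 -> 27

10 -> 6 -> 22 -> 42 -> 50 -> 27 -> None


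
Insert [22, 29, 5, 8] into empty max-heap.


Insert 22: [22]
Insert 29: [29, 22]
Insert 5: [29, 22, 5]
Insert 8: [29, 22, 5, 8]

Final heap: [29, 22, 5, 8]


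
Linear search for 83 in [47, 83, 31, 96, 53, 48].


i=0: 47!=83
i=1: 83==83 found!

Found at 1, 2 comps


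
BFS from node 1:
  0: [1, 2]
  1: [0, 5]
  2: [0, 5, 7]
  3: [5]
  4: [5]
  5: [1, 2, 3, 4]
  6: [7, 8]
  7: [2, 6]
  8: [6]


Visit 1, enqueue [0, 5]
Visit 0, enqueue [2]
Visit 5, enqueue [3, 4]
Visit 2, enqueue [7]
Visit 3, enqueue []
Visit 4, enqueue []
Visit 7, enqueue [6]
Visit 6, enqueue [8]
Visit 8, enqueue []

BFS order: [1, 0, 5, 2, 3, 4, 7, 6, 8]


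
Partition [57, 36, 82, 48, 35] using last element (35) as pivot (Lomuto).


Pivot: 35
Place pivot at 0: [35, 36, 82, 48, 57]

Partitioned: [35, 36, 82, 48, 57]


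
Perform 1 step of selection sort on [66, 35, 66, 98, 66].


Initial: [66, 35, 66, 98, 66]
Step 1: min=35 at 1
  Swap: [35, 66, 66, 98, 66]

After 1 step: [35, 66, 66, 98, 66]


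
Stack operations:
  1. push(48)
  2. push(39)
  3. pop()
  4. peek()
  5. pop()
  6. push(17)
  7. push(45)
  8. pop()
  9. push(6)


push(48) -> [48]
push(39) -> [48, 39]
pop()->39, [48]
peek()->48
pop()->48, []
push(17) -> [17]
push(45) -> [17, 45]
pop()->45, [17]
push(6) -> [17, 6]

Final stack: [17, 6]


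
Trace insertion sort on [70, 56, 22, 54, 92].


Initial: [70, 56, 22, 54, 92]
Insert 56: [56, 70, 22, 54, 92]
Insert 22: [22, 56, 70, 54, 92]
Insert 54: [22, 54, 56, 70, 92]
Insert 92: [22, 54, 56, 70, 92]

Sorted: [22, 54, 56, 70, 92]


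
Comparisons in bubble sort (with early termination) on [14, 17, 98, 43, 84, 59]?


Algorithm: bubble sort (with early termination)
Input: [14, 17, 98, 43, 84, 59]
Sorted: [14, 17, 43, 59, 84, 98]

12


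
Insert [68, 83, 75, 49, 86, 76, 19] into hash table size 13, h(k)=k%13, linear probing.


Insert 68: h=3 -> slot 3
Insert 83: h=5 -> slot 5
Insert 75: h=10 -> slot 10
Insert 49: h=10, 1 probes -> slot 11
Insert 86: h=8 -> slot 8
Insert 76: h=11, 1 probes -> slot 12
Insert 19: h=6 -> slot 6

Table: [None, None, None, 68, None, 83, 19, None, 86, None, 75, 49, 76]


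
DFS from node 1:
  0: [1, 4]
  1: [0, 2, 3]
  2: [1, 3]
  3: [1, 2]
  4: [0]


Visit 1, push [3, 2, 0]
Visit 0, push [4]
Visit 4, push []
Visit 2, push [3]
Visit 3, push []

DFS order: [1, 0, 4, 2, 3]


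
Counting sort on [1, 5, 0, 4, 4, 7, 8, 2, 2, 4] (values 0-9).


Input: [1, 5, 0, 4, 4, 7, 8, 2, 2, 4]
Counts: [1, 1, 2, 0, 3, 1, 0, 1, 1, 0]

Sorted: [0, 1, 2, 2, 4, 4, 4, 5, 7, 8]


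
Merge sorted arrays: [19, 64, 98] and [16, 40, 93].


Take 16 from B
Take 19 from A
Take 40 from B
Take 64 from A
Take 93 from B

Merged: [16, 19, 40, 64, 93, 98]


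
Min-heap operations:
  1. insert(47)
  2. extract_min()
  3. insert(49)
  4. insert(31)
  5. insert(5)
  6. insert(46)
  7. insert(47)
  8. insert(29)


insert(47) -> [47]
extract_min()->47, []
insert(49) -> [49]
insert(31) -> [31, 49]
insert(5) -> [5, 49, 31]
insert(46) -> [5, 46, 31, 49]
insert(47) -> [5, 46, 31, 49, 47]
insert(29) -> [5, 46, 29, 49, 47, 31]

Final heap: [5, 46, 29, 49, 47, 31]


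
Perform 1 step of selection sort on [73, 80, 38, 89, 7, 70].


Initial: [73, 80, 38, 89, 7, 70]
Step 1: min=7 at 4
  Swap: [7, 80, 38, 89, 73, 70]

After 1 step: [7, 80, 38, 89, 73, 70]


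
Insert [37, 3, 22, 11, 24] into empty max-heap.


Insert 37: [37]
Insert 3: [37, 3]
Insert 22: [37, 3, 22]
Insert 11: [37, 11, 22, 3]
Insert 24: [37, 24, 22, 3, 11]

Final heap: [37, 24, 22, 3, 11]


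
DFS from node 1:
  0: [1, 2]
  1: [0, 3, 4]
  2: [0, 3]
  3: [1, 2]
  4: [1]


Visit 1, push [4, 3, 0]
Visit 0, push [2]
Visit 2, push [3]
Visit 3, push []
Visit 4, push []

DFS order: [1, 0, 2, 3, 4]


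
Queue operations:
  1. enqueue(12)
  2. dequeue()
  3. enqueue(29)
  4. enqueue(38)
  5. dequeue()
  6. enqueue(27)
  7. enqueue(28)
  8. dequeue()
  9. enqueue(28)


enqueue(12) -> [12]
dequeue()->12, []
enqueue(29) -> [29]
enqueue(38) -> [29, 38]
dequeue()->29, [38]
enqueue(27) -> [38, 27]
enqueue(28) -> [38, 27, 28]
dequeue()->38, [27, 28]
enqueue(28) -> [27, 28, 28]

Final queue: [27, 28, 28]


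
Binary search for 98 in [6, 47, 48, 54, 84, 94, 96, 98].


Step 1: lo=0, hi=7, mid=3, val=54
Step 2: lo=4, hi=7, mid=5, val=94
Step 3: lo=6, hi=7, mid=6, val=96
Step 4: lo=7, hi=7, mid=7, val=98

Found at index 7


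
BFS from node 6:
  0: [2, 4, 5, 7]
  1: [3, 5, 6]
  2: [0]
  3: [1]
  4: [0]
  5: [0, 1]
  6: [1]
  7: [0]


Visit 6, enqueue [1]
Visit 1, enqueue [3, 5]
Visit 3, enqueue []
Visit 5, enqueue [0]
Visit 0, enqueue [2, 4, 7]
Visit 2, enqueue []
Visit 4, enqueue []
Visit 7, enqueue []

BFS order: [6, 1, 3, 5, 0, 2, 4, 7]


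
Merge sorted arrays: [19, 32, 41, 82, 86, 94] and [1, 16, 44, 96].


Take 1 from B
Take 16 from B
Take 19 from A
Take 32 from A
Take 41 from A
Take 44 from B
Take 82 from A
Take 86 from A
Take 94 from A

Merged: [1, 16, 19, 32, 41, 44, 82, 86, 94, 96]


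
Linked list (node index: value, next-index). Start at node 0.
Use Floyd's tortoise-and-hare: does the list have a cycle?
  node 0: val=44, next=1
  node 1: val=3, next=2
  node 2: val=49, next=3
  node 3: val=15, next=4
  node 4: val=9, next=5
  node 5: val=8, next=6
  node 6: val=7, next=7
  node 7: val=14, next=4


Floyd's tortoise (slow, +1) and hare (fast, +2):
  init: slow=0, fast=0
  step 1: slow=1, fast=2
  step 2: slow=2, fast=4
  step 3: slow=3, fast=6
  step 4: slow=4, fast=4
  slow == fast at node 4: cycle detected

Cycle: yes


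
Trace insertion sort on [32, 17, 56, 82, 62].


Initial: [32, 17, 56, 82, 62]
Insert 17: [17, 32, 56, 82, 62]
Insert 56: [17, 32, 56, 82, 62]
Insert 82: [17, 32, 56, 82, 62]
Insert 62: [17, 32, 56, 62, 82]

Sorted: [17, 32, 56, 62, 82]


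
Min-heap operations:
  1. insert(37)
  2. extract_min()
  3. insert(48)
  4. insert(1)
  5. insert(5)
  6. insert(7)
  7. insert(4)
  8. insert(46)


insert(37) -> [37]
extract_min()->37, []
insert(48) -> [48]
insert(1) -> [1, 48]
insert(5) -> [1, 48, 5]
insert(7) -> [1, 7, 5, 48]
insert(4) -> [1, 4, 5, 48, 7]
insert(46) -> [1, 4, 5, 48, 7, 46]

Final heap: [1, 4, 5, 48, 7, 46]


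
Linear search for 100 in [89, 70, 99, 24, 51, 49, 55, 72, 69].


i=0: 89!=100
i=1: 70!=100
i=2: 99!=100
i=3: 24!=100
i=4: 51!=100
i=5: 49!=100
i=6: 55!=100
i=7: 72!=100
i=8: 69!=100

Not found, 9 comps


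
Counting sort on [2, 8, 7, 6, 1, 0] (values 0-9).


Input: [2, 8, 7, 6, 1, 0]
Counts: [1, 1, 1, 0, 0, 0, 1, 1, 1, 0]

Sorted: [0, 1, 2, 6, 7, 8]


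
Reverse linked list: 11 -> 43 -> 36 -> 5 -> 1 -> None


Step 1: curr=11, set curr.next=prev(None) | reversed so far: 11
Step 2: curr=43, set curr.next=prev(11) | reversed so far: 43 -> 11
Step 3: curr=36, set curr.next=prev(43) | reversed so far: 36 -> 43 -> 11
Step 4: curr=5, set curr.next=prev(36) | reversed so far: 5 -> 36 -> 43 -> 11
Step 5: curr=1, set curr.next=prev(5) | reversed so far: 1 -> 5 -> 36 -> 43 -> 11

1 -> 5 -> 36 -> 43 -> 11 -> None


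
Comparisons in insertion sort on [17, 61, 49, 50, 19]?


Algorithm: insertion sort
Input: [17, 61, 49, 50, 19]
Sorted: [17, 19, 49, 50, 61]

9


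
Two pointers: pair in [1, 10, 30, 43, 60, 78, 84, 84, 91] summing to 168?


lo=0(1)+hi=8(91)=92
lo=1(10)+hi=8(91)=101
lo=2(30)+hi=8(91)=121
lo=3(43)+hi=8(91)=134
lo=4(60)+hi=8(91)=151
lo=5(78)+hi=8(91)=169
lo=5(78)+hi=7(84)=162
lo=6(84)+hi=7(84)=168

Yes: 84+84=168


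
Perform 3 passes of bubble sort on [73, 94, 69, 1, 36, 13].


Initial: [73, 94, 69, 1, 36, 13]
Pass 1: [73, 69, 1, 36, 13, 94] (4 swaps)
Pass 2: [69, 1, 36, 13, 73, 94] (4 swaps)
Pass 3: [1, 36, 13, 69, 73, 94] (3 swaps)

After 3 passes: [1, 36, 13, 69, 73, 94]


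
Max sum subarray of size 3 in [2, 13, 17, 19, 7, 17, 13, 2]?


[0:3]: 32
[1:4]: 49
[2:5]: 43
[3:6]: 43
[4:7]: 37
[5:8]: 32

Max: 49 at [1:4]


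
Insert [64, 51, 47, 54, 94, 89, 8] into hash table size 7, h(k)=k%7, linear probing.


Insert 64: h=1 -> slot 1
Insert 51: h=2 -> slot 2
Insert 47: h=5 -> slot 5
Insert 54: h=5, 1 probes -> slot 6
Insert 94: h=3 -> slot 3
Insert 89: h=5, 2 probes -> slot 0
Insert 8: h=1, 3 probes -> slot 4

Table: [89, 64, 51, 94, 8, 47, 54]


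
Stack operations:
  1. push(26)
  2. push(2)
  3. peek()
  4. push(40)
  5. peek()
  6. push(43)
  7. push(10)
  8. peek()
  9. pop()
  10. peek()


push(26) -> [26]
push(2) -> [26, 2]
peek()->2
push(40) -> [26, 2, 40]
peek()->40
push(43) -> [26, 2, 40, 43]
push(10) -> [26, 2, 40, 43, 10]
peek()->10
pop()->10, [26, 2, 40, 43]
peek()->43

Final stack: [26, 2, 40, 43]


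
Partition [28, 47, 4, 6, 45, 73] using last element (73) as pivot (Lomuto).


Pivot: 73
  28 <= 73: advance i (no swap)
  47 <= 73: advance i (no swap)
  4 <= 73: advance i (no swap)
  6 <= 73: advance i (no swap)
  45 <= 73: advance i (no swap)
Place pivot at 5: [28, 47, 4, 6, 45, 73]

Partitioned: [28, 47, 4, 6, 45, 73]


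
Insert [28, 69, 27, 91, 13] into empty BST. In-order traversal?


Insert 28: root
Insert 69: R from 28
Insert 27: L from 28
Insert 91: R from 28 -> R from 69
Insert 13: L from 28 -> L from 27

In-order: [13, 27, 28, 69, 91]


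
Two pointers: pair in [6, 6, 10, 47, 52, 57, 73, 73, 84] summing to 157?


lo=0(6)+hi=8(84)=90
lo=1(6)+hi=8(84)=90
lo=2(10)+hi=8(84)=94
lo=3(47)+hi=8(84)=131
lo=4(52)+hi=8(84)=136
lo=5(57)+hi=8(84)=141
lo=6(73)+hi=8(84)=157

Yes: 73+84=157


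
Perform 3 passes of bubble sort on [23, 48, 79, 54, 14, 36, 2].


Initial: [23, 48, 79, 54, 14, 36, 2]
Pass 1: [23, 48, 54, 14, 36, 2, 79] (4 swaps)
Pass 2: [23, 48, 14, 36, 2, 54, 79] (3 swaps)
Pass 3: [23, 14, 36, 2, 48, 54, 79] (3 swaps)

After 3 passes: [23, 14, 36, 2, 48, 54, 79]


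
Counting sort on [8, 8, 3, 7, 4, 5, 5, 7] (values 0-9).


Input: [8, 8, 3, 7, 4, 5, 5, 7]
Counts: [0, 0, 0, 1, 1, 2, 0, 2, 2, 0]

Sorted: [3, 4, 5, 5, 7, 7, 8, 8]


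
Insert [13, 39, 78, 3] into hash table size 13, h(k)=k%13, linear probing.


Insert 13: h=0 -> slot 0
Insert 39: h=0, 1 probes -> slot 1
Insert 78: h=0, 2 probes -> slot 2
Insert 3: h=3 -> slot 3

Table: [13, 39, 78, 3, None, None, None, None, None, None, None, None, None]


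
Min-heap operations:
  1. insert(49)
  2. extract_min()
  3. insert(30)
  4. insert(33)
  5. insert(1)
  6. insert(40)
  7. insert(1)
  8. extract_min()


insert(49) -> [49]
extract_min()->49, []
insert(30) -> [30]
insert(33) -> [30, 33]
insert(1) -> [1, 33, 30]
insert(40) -> [1, 33, 30, 40]
insert(1) -> [1, 1, 30, 40, 33]
extract_min()->1, [1, 33, 30, 40]

Final heap: [1, 33, 30, 40]


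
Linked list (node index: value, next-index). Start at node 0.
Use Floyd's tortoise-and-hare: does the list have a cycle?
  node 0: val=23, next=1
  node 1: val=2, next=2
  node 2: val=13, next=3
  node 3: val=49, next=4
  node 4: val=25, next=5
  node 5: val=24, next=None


Floyd's tortoise (slow, +1) and hare (fast, +2):
  init: slow=0, fast=0
  step 1: slow=1, fast=2
  step 2: slow=2, fast=4
  step 3: fast 4->5->None, no cycle

Cycle: no


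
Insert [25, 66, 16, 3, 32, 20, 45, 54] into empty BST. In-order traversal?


Insert 25: root
Insert 66: R from 25
Insert 16: L from 25
Insert 3: L from 25 -> L from 16
Insert 32: R from 25 -> L from 66
Insert 20: L from 25 -> R from 16
Insert 45: R from 25 -> L from 66 -> R from 32
Insert 54: R from 25 -> L from 66 -> R from 32 -> R from 45

In-order: [3, 16, 20, 25, 32, 45, 54, 66]


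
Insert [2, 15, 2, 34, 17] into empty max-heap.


Insert 2: [2]
Insert 15: [15, 2]
Insert 2: [15, 2, 2]
Insert 34: [34, 15, 2, 2]
Insert 17: [34, 17, 2, 2, 15]

Final heap: [34, 17, 2, 2, 15]


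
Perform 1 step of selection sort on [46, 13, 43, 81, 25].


Initial: [46, 13, 43, 81, 25]
Step 1: min=13 at 1
  Swap: [13, 46, 43, 81, 25]

After 1 step: [13, 46, 43, 81, 25]


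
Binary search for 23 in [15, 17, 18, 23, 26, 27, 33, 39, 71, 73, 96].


Step 1: lo=0, hi=10, mid=5, val=27
Step 2: lo=0, hi=4, mid=2, val=18
Step 3: lo=3, hi=4, mid=3, val=23

Found at index 3


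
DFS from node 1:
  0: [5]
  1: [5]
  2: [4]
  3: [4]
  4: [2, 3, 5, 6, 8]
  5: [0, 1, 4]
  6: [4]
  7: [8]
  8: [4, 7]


Visit 1, push [5]
Visit 5, push [4, 0]
Visit 0, push []
Visit 4, push [8, 6, 3, 2]
Visit 2, push []
Visit 3, push []
Visit 6, push []
Visit 8, push [7]
Visit 7, push []

DFS order: [1, 5, 0, 4, 2, 3, 6, 8, 7]


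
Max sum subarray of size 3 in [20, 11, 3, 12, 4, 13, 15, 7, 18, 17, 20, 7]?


[0:3]: 34
[1:4]: 26
[2:5]: 19
[3:6]: 29
[4:7]: 32
[5:8]: 35
[6:9]: 40
[7:10]: 42
[8:11]: 55
[9:12]: 44

Max: 55 at [8:11]


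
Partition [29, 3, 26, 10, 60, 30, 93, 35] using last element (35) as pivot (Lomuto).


Pivot: 35
  29 <= 35: advance i (no swap)
  3 <= 35: advance i (no swap)
  26 <= 35: advance i (no swap)
  10 <= 35: advance i (no swap)
  30 <= 35: swap -> [29, 3, 26, 10, 30, 60, 93, 35]
Place pivot at 5: [29, 3, 26, 10, 30, 35, 93, 60]

Partitioned: [29, 3, 26, 10, 30, 35, 93, 60]


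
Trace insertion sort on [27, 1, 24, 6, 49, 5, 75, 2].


Initial: [27, 1, 24, 6, 49, 5, 75, 2]
Insert 1: [1, 27, 24, 6, 49, 5, 75, 2]
Insert 24: [1, 24, 27, 6, 49, 5, 75, 2]
Insert 6: [1, 6, 24, 27, 49, 5, 75, 2]
Insert 49: [1, 6, 24, 27, 49, 5, 75, 2]
Insert 5: [1, 5, 6, 24, 27, 49, 75, 2]
Insert 75: [1, 5, 6, 24, 27, 49, 75, 2]
Insert 2: [1, 2, 5, 6, 24, 27, 49, 75]

Sorted: [1, 2, 5, 6, 24, 27, 49, 75]


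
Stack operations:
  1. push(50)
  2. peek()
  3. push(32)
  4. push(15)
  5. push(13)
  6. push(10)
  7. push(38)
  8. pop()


push(50) -> [50]
peek()->50
push(32) -> [50, 32]
push(15) -> [50, 32, 15]
push(13) -> [50, 32, 15, 13]
push(10) -> [50, 32, 15, 13, 10]
push(38) -> [50, 32, 15, 13, 10, 38]
pop()->38, [50, 32, 15, 13, 10]

Final stack: [50, 32, 15, 13, 10]


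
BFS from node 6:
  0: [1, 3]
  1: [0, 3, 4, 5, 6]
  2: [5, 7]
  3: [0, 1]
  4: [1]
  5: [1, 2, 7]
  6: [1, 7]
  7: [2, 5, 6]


Visit 6, enqueue [1, 7]
Visit 1, enqueue [0, 3, 4, 5]
Visit 7, enqueue [2]
Visit 0, enqueue []
Visit 3, enqueue []
Visit 4, enqueue []
Visit 5, enqueue []
Visit 2, enqueue []

BFS order: [6, 1, 7, 0, 3, 4, 5, 2]


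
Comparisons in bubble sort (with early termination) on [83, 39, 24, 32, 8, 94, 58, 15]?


Algorithm: bubble sort (with early termination)
Input: [83, 39, 24, 32, 8, 94, 58, 15]
Sorted: [8, 15, 24, 32, 39, 58, 83, 94]

28


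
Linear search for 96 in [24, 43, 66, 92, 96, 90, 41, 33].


i=0: 24!=96
i=1: 43!=96
i=2: 66!=96
i=3: 92!=96
i=4: 96==96 found!

Found at 4, 5 comps


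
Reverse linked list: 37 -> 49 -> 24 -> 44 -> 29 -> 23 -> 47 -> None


Step 1: curr=37, set curr.next=prev(None) | reversed so far: 37
Step 2: curr=49, set curr.next=prev(37) | reversed so far: 49 -> 37
Step 3: curr=24, set curr.next=prev(49) | reversed so far: 24 -> 49 -> 37
Step 4: curr=44, set curr.next=prev(24) | reversed so far: 44 -> 24 -> 49 -> 37
Step 5: curr=29, set curr.next=prev(44) | reversed so far: 29 -> 44 -> 24 -> 49 -> 37
Step 6: curr=23, set curr.next=prev(29) | reversed so far: 23 -> 29 -> 44 -> 24 -> 49 -> 37
Step 7: curr=47, set curr.next=prev(23) | reversed so far: 47 -> 23 -> 29 -> 44 -> 24 -> 49 -> 37

47 -> 23 -> 29 -> 44 -> 24 -> 49 -> 37 -> None


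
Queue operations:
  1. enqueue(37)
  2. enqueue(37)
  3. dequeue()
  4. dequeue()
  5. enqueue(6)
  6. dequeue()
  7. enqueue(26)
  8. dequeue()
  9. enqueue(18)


enqueue(37) -> [37]
enqueue(37) -> [37, 37]
dequeue()->37, [37]
dequeue()->37, []
enqueue(6) -> [6]
dequeue()->6, []
enqueue(26) -> [26]
dequeue()->26, []
enqueue(18) -> [18]

Final queue: [18]


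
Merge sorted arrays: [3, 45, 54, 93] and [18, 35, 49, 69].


Take 3 from A
Take 18 from B
Take 35 from B
Take 45 from A
Take 49 from B
Take 54 from A
Take 69 from B

Merged: [3, 18, 35, 45, 49, 54, 69, 93]


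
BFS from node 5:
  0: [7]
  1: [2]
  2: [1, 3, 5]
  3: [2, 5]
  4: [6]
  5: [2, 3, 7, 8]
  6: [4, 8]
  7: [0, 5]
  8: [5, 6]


Visit 5, enqueue [2, 3, 7, 8]
Visit 2, enqueue [1]
Visit 3, enqueue []
Visit 7, enqueue [0]
Visit 8, enqueue [6]
Visit 1, enqueue []
Visit 0, enqueue []
Visit 6, enqueue [4]
Visit 4, enqueue []

BFS order: [5, 2, 3, 7, 8, 1, 0, 6, 4]


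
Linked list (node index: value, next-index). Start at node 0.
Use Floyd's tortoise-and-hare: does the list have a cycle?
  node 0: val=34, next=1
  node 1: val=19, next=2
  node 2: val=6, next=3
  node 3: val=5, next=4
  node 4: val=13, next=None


Floyd's tortoise (slow, +1) and hare (fast, +2):
  init: slow=0, fast=0
  step 1: slow=1, fast=2
  step 2: slow=2, fast=4
  step 3: fast -> None, no cycle

Cycle: no


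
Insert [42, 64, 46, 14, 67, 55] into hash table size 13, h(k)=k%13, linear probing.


Insert 42: h=3 -> slot 3
Insert 64: h=12 -> slot 12
Insert 46: h=7 -> slot 7
Insert 14: h=1 -> slot 1
Insert 67: h=2 -> slot 2
Insert 55: h=3, 1 probes -> slot 4

Table: [None, 14, 67, 42, 55, None, None, 46, None, None, None, None, 64]


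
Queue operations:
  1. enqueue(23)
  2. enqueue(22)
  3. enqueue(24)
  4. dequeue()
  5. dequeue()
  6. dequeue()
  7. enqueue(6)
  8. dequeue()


enqueue(23) -> [23]
enqueue(22) -> [23, 22]
enqueue(24) -> [23, 22, 24]
dequeue()->23, [22, 24]
dequeue()->22, [24]
dequeue()->24, []
enqueue(6) -> [6]
dequeue()->6, []

Final queue: []


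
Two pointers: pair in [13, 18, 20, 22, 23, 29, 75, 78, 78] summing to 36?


lo=0(13)+hi=8(78)=91
lo=0(13)+hi=7(78)=91
lo=0(13)+hi=6(75)=88
lo=0(13)+hi=5(29)=42
lo=0(13)+hi=4(23)=36

Yes: 13+23=36


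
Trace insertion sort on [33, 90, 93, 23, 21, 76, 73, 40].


Initial: [33, 90, 93, 23, 21, 76, 73, 40]
Insert 90: [33, 90, 93, 23, 21, 76, 73, 40]
Insert 93: [33, 90, 93, 23, 21, 76, 73, 40]
Insert 23: [23, 33, 90, 93, 21, 76, 73, 40]
Insert 21: [21, 23, 33, 90, 93, 76, 73, 40]
Insert 76: [21, 23, 33, 76, 90, 93, 73, 40]
Insert 73: [21, 23, 33, 73, 76, 90, 93, 40]
Insert 40: [21, 23, 33, 40, 73, 76, 90, 93]

Sorted: [21, 23, 33, 40, 73, 76, 90, 93]


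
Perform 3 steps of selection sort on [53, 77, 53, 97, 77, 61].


Initial: [53, 77, 53, 97, 77, 61]
Step 1: min=53 at 0
  Swap: [53, 77, 53, 97, 77, 61]
Step 2: min=53 at 2
  Swap: [53, 53, 77, 97, 77, 61]
Step 3: min=61 at 5
  Swap: [53, 53, 61, 97, 77, 77]

After 3 steps: [53, 53, 61, 97, 77, 77]


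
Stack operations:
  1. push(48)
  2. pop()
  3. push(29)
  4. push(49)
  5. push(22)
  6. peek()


push(48) -> [48]
pop()->48, []
push(29) -> [29]
push(49) -> [29, 49]
push(22) -> [29, 49, 22]
peek()->22

Final stack: [29, 49, 22]


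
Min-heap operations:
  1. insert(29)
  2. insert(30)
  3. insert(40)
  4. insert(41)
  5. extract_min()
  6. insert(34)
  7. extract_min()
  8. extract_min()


insert(29) -> [29]
insert(30) -> [29, 30]
insert(40) -> [29, 30, 40]
insert(41) -> [29, 30, 40, 41]
extract_min()->29, [30, 41, 40]
insert(34) -> [30, 34, 40, 41]
extract_min()->30, [34, 41, 40]
extract_min()->34, [40, 41]

Final heap: [40, 41]


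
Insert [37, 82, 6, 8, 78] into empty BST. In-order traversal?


Insert 37: root
Insert 82: R from 37
Insert 6: L from 37
Insert 8: L from 37 -> R from 6
Insert 78: R from 37 -> L from 82

In-order: [6, 8, 37, 78, 82]


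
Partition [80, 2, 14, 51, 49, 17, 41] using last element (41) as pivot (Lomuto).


Pivot: 41
  2 <= 41: swap -> [2, 80, 14, 51, 49, 17, 41]
  14 <= 41: swap -> [2, 14, 80, 51, 49, 17, 41]
  17 <= 41: swap -> [2, 14, 17, 51, 49, 80, 41]
Place pivot at 3: [2, 14, 17, 41, 49, 80, 51]

Partitioned: [2, 14, 17, 41, 49, 80, 51]


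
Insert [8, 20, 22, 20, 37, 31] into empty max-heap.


Insert 8: [8]
Insert 20: [20, 8]
Insert 22: [22, 8, 20]
Insert 20: [22, 20, 20, 8]
Insert 37: [37, 22, 20, 8, 20]
Insert 31: [37, 22, 31, 8, 20, 20]

Final heap: [37, 22, 31, 8, 20, 20]


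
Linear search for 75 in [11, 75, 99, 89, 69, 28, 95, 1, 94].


i=0: 11!=75
i=1: 75==75 found!

Found at 1, 2 comps


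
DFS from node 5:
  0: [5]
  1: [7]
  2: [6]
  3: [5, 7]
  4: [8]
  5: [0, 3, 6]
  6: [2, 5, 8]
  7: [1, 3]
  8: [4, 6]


Visit 5, push [6, 3, 0]
Visit 0, push []
Visit 3, push [7]
Visit 7, push [1]
Visit 1, push []
Visit 6, push [8, 2]
Visit 2, push []
Visit 8, push [4]
Visit 4, push []

DFS order: [5, 0, 3, 7, 1, 6, 2, 8, 4]


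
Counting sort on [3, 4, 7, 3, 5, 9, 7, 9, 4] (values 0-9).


Input: [3, 4, 7, 3, 5, 9, 7, 9, 4]
Counts: [0, 0, 0, 2, 2, 1, 0, 2, 0, 2]

Sorted: [3, 3, 4, 4, 5, 7, 7, 9, 9]


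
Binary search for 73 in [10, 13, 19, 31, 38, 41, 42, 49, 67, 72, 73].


Step 1: lo=0, hi=10, mid=5, val=41
Step 2: lo=6, hi=10, mid=8, val=67
Step 3: lo=9, hi=10, mid=9, val=72
Step 4: lo=10, hi=10, mid=10, val=73

Found at index 10


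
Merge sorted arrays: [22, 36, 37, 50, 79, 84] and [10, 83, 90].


Take 10 from B
Take 22 from A
Take 36 from A
Take 37 from A
Take 50 from A
Take 79 from A
Take 83 from B
Take 84 from A

Merged: [10, 22, 36, 37, 50, 79, 83, 84, 90]


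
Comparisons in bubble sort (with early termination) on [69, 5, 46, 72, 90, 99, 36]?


Algorithm: bubble sort (with early termination)
Input: [69, 5, 46, 72, 90, 99, 36]
Sorted: [5, 36, 46, 69, 72, 90, 99]

21


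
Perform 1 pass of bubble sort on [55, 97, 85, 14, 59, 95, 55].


Initial: [55, 97, 85, 14, 59, 95, 55]
Pass 1: [55, 85, 14, 59, 95, 55, 97] (5 swaps)

After 1 pass: [55, 85, 14, 59, 95, 55, 97]


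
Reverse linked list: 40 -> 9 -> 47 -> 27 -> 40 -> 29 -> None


Step 1: curr=40, set curr.next=prev(None) | reversed so far: 40
Step 2: curr=9, set curr.next=prev(40) | reversed so far: 9 -> 40
Step 3: curr=47, set curr.next=prev(9) | reversed so far: 47 -> 9 -> 40
Step 4: curr=27, set curr.next=prev(47) | reversed so far: 27 -> 47 -> 9 -> 40
Step 5: curr=40, set curr.next=prev(27) | reversed so far: 40 -> 27 -> 47 -> 9 -> 40
Step 6: curr=29, set curr.next=prev(40) | reversed so far: 29 -> 40 -> 27 -> 47 -> 9 -> 40

29 -> 40 -> 27 -> 47 -> 9 -> 40 -> None


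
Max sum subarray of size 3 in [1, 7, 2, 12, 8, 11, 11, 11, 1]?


[0:3]: 10
[1:4]: 21
[2:5]: 22
[3:6]: 31
[4:7]: 30
[5:8]: 33
[6:9]: 23

Max: 33 at [5:8]


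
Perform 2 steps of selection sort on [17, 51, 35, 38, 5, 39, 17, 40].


Initial: [17, 51, 35, 38, 5, 39, 17, 40]
Step 1: min=5 at 4
  Swap: [5, 51, 35, 38, 17, 39, 17, 40]
Step 2: min=17 at 4
  Swap: [5, 17, 35, 38, 51, 39, 17, 40]

After 2 steps: [5, 17, 35, 38, 51, 39, 17, 40]


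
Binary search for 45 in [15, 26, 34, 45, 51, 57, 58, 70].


Step 1: lo=0, hi=7, mid=3, val=45

Found at index 3


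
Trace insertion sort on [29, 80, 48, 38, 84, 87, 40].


Initial: [29, 80, 48, 38, 84, 87, 40]
Insert 80: [29, 80, 48, 38, 84, 87, 40]
Insert 48: [29, 48, 80, 38, 84, 87, 40]
Insert 38: [29, 38, 48, 80, 84, 87, 40]
Insert 84: [29, 38, 48, 80, 84, 87, 40]
Insert 87: [29, 38, 48, 80, 84, 87, 40]
Insert 40: [29, 38, 40, 48, 80, 84, 87]

Sorted: [29, 38, 40, 48, 80, 84, 87]


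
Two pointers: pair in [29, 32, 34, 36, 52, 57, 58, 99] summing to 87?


lo=0(29)+hi=7(99)=128
lo=0(29)+hi=6(58)=87

Yes: 29+58=87


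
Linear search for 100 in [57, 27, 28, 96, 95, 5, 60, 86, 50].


i=0: 57!=100
i=1: 27!=100
i=2: 28!=100
i=3: 96!=100
i=4: 95!=100
i=5: 5!=100
i=6: 60!=100
i=7: 86!=100
i=8: 50!=100

Not found, 9 comps


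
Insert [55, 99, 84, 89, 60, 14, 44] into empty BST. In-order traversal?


Insert 55: root
Insert 99: R from 55
Insert 84: R from 55 -> L from 99
Insert 89: R from 55 -> L from 99 -> R from 84
Insert 60: R from 55 -> L from 99 -> L from 84
Insert 14: L from 55
Insert 44: L from 55 -> R from 14

In-order: [14, 44, 55, 60, 84, 89, 99]


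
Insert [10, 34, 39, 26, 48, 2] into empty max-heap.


Insert 10: [10]
Insert 34: [34, 10]
Insert 39: [39, 10, 34]
Insert 26: [39, 26, 34, 10]
Insert 48: [48, 39, 34, 10, 26]
Insert 2: [48, 39, 34, 10, 26, 2]

Final heap: [48, 39, 34, 10, 26, 2]


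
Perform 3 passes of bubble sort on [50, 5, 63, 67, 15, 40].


Initial: [50, 5, 63, 67, 15, 40]
Pass 1: [5, 50, 63, 15, 40, 67] (3 swaps)
Pass 2: [5, 50, 15, 40, 63, 67] (2 swaps)
Pass 3: [5, 15, 40, 50, 63, 67] (2 swaps)

After 3 passes: [5, 15, 40, 50, 63, 67]


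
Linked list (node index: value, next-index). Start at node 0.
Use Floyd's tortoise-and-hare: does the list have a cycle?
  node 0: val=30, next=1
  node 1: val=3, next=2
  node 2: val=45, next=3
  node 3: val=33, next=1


Floyd's tortoise (slow, +1) and hare (fast, +2):
  init: slow=0, fast=0
  step 1: slow=1, fast=2
  step 2: slow=2, fast=1
  step 3: slow=3, fast=3
  slow == fast at node 3: cycle detected

Cycle: yes


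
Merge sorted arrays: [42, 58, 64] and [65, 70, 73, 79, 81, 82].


Take 42 from A
Take 58 from A
Take 64 from A

Merged: [42, 58, 64, 65, 70, 73, 79, 81, 82]


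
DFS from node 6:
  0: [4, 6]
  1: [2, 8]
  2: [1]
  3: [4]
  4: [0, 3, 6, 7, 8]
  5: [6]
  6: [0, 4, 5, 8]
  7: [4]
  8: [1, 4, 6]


Visit 6, push [8, 5, 4, 0]
Visit 0, push [4]
Visit 4, push [8, 7, 3]
Visit 3, push []
Visit 7, push []
Visit 8, push [1]
Visit 1, push [2]
Visit 2, push []
Visit 5, push []

DFS order: [6, 0, 4, 3, 7, 8, 1, 2, 5]


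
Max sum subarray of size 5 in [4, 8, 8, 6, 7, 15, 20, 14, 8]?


[0:5]: 33
[1:6]: 44
[2:7]: 56
[3:8]: 62
[4:9]: 64

Max: 64 at [4:9]


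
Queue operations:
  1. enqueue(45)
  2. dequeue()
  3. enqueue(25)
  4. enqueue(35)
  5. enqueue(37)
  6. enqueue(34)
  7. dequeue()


enqueue(45) -> [45]
dequeue()->45, []
enqueue(25) -> [25]
enqueue(35) -> [25, 35]
enqueue(37) -> [25, 35, 37]
enqueue(34) -> [25, 35, 37, 34]
dequeue()->25, [35, 37, 34]

Final queue: [35, 37, 34]


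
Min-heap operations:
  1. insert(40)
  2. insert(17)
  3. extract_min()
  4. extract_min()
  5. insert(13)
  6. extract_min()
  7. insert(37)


insert(40) -> [40]
insert(17) -> [17, 40]
extract_min()->17, [40]
extract_min()->40, []
insert(13) -> [13]
extract_min()->13, []
insert(37) -> [37]

Final heap: [37]


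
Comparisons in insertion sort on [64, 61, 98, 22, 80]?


Algorithm: insertion sort
Input: [64, 61, 98, 22, 80]
Sorted: [22, 61, 64, 80, 98]

7


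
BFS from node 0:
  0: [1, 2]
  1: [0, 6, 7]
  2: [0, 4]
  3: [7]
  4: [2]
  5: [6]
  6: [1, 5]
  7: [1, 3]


Visit 0, enqueue [1, 2]
Visit 1, enqueue [6, 7]
Visit 2, enqueue [4]
Visit 6, enqueue [5]
Visit 7, enqueue [3]
Visit 4, enqueue []
Visit 5, enqueue []
Visit 3, enqueue []

BFS order: [0, 1, 2, 6, 7, 4, 5, 3]


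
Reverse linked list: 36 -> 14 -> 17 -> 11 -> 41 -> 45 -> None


Step 1: curr=36, set curr.next=prev(None) | reversed so far: 36
Step 2: curr=14, set curr.next=prev(36) | reversed so far: 14 -> 36
Step 3: curr=17, set curr.next=prev(14) | reversed so far: 17 -> 14 -> 36
Step 4: curr=11, set curr.next=prev(17) | reversed so far: 11 -> 17 -> 14 -> 36
Step 5: curr=41, set curr.next=prev(11) | reversed so far: 41 -> 11 -> 17 -> 14 -> 36
Step 6: curr=45, set curr.next=prev(41) | reversed so far: 45 -> 41 -> 11 -> 17 -> 14 -> 36

45 -> 41 -> 11 -> 17 -> 14 -> 36 -> None


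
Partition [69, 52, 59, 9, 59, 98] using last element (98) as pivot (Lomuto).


Pivot: 98
  69 <= 98: advance i (no swap)
  52 <= 98: advance i (no swap)
  59 <= 98: advance i (no swap)
  9 <= 98: advance i (no swap)
  59 <= 98: advance i (no swap)
Place pivot at 5: [69, 52, 59, 9, 59, 98]

Partitioned: [69, 52, 59, 9, 59, 98]


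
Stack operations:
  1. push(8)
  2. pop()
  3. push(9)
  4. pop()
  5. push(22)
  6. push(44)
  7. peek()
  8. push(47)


push(8) -> [8]
pop()->8, []
push(9) -> [9]
pop()->9, []
push(22) -> [22]
push(44) -> [22, 44]
peek()->44
push(47) -> [22, 44, 47]

Final stack: [22, 44, 47]


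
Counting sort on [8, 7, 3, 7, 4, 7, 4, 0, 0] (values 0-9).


Input: [8, 7, 3, 7, 4, 7, 4, 0, 0]
Counts: [2, 0, 0, 1, 2, 0, 0, 3, 1, 0]

Sorted: [0, 0, 3, 4, 4, 7, 7, 7, 8]


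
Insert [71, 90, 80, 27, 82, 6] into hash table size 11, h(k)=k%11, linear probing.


Insert 71: h=5 -> slot 5
Insert 90: h=2 -> slot 2
Insert 80: h=3 -> slot 3
Insert 27: h=5, 1 probes -> slot 6
Insert 82: h=5, 2 probes -> slot 7
Insert 6: h=6, 2 probes -> slot 8

Table: [None, None, 90, 80, None, 71, 27, 82, 6, None, None]


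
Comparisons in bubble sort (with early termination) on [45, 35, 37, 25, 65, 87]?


Algorithm: bubble sort (with early termination)
Input: [45, 35, 37, 25, 65, 87]
Sorted: [25, 35, 37, 45, 65, 87]

14


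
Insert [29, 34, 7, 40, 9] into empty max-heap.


Insert 29: [29]
Insert 34: [34, 29]
Insert 7: [34, 29, 7]
Insert 40: [40, 34, 7, 29]
Insert 9: [40, 34, 7, 29, 9]

Final heap: [40, 34, 7, 29, 9]


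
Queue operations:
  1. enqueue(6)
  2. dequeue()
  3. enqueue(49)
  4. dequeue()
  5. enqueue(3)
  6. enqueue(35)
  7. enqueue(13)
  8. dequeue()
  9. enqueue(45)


enqueue(6) -> [6]
dequeue()->6, []
enqueue(49) -> [49]
dequeue()->49, []
enqueue(3) -> [3]
enqueue(35) -> [3, 35]
enqueue(13) -> [3, 35, 13]
dequeue()->3, [35, 13]
enqueue(45) -> [35, 13, 45]

Final queue: [35, 13, 45]


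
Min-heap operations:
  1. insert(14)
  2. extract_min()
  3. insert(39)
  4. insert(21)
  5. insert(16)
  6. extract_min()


insert(14) -> [14]
extract_min()->14, []
insert(39) -> [39]
insert(21) -> [21, 39]
insert(16) -> [16, 39, 21]
extract_min()->16, [21, 39]

Final heap: [21, 39]


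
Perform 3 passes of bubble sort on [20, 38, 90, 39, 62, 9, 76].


Initial: [20, 38, 90, 39, 62, 9, 76]
Pass 1: [20, 38, 39, 62, 9, 76, 90] (4 swaps)
Pass 2: [20, 38, 39, 9, 62, 76, 90] (1 swaps)
Pass 3: [20, 38, 9, 39, 62, 76, 90] (1 swaps)

After 3 passes: [20, 38, 9, 39, 62, 76, 90]


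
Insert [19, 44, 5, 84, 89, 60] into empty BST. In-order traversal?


Insert 19: root
Insert 44: R from 19
Insert 5: L from 19
Insert 84: R from 19 -> R from 44
Insert 89: R from 19 -> R from 44 -> R from 84
Insert 60: R from 19 -> R from 44 -> L from 84

In-order: [5, 19, 44, 60, 84, 89]


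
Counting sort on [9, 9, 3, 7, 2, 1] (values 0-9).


Input: [9, 9, 3, 7, 2, 1]
Counts: [0, 1, 1, 1, 0, 0, 0, 1, 0, 2]

Sorted: [1, 2, 3, 7, 9, 9]


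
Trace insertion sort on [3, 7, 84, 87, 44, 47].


Initial: [3, 7, 84, 87, 44, 47]
Insert 7: [3, 7, 84, 87, 44, 47]
Insert 84: [3, 7, 84, 87, 44, 47]
Insert 87: [3, 7, 84, 87, 44, 47]
Insert 44: [3, 7, 44, 84, 87, 47]
Insert 47: [3, 7, 44, 47, 84, 87]

Sorted: [3, 7, 44, 47, 84, 87]


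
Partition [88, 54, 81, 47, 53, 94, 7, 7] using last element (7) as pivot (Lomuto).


Pivot: 7
  7 <= 7: swap -> [7, 54, 81, 47, 53, 94, 88, 7]
Place pivot at 1: [7, 7, 81, 47, 53, 94, 88, 54]

Partitioned: [7, 7, 81, 47, 53, 94, 88, 54]


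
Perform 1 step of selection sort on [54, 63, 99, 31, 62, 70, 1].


Initial: [54, 63, 99, 31, 62, 70, 1]
Step 1: min=1 at 6
  Swap: [1, 63, 99, 31, 62, 70, 54]

After 1 step: [1, 63, 99, 31, 62, 70, 54]


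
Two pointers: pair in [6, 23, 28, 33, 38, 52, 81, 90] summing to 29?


lo=0(6)+hi=7(90)=96
lo=0(6)+hi=6(81)=87
lo=0(6)+hi=5(52)=58
lo=0(6)+hi=4(38)=44
lo=0(6)+hi=3(33)=39
lo=0(6)+hi=2(28)=34
lo=0(6)+hi=1(23)=29

Yes: 6+23=29


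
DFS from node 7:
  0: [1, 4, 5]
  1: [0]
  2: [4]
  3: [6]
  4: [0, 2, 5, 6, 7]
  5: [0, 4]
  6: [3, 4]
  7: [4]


Visit 7, push [4]
Visit 4, push [6, 5, 2, 0]
Visit 0, push [5, 1]
Visit 1, push []
Visit 5, push []
Visit 2, push []
Visit 6, push [3]
Visit 3, push []

DFS order: [7, 4, 0, 1, 5, 2, 6, 3]


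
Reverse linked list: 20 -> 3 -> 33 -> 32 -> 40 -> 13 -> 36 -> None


Step 1: curr=20, set curr.next=prev(None) | reversed so far: 20
Step 2: curr=3, set curr.next=prev(20) | reversed so far: 3 -> 20
Step 3: curr=33, set curr.next=prev(3) | reversed so far: 33 -> 3 -> 20
Step 4: curr=32, set curr.next=prev(33) | reversed so far: 32 -> 33 -> 3 -> 20
Step 5: curr=40, set curr.next=prev(32) | reversed so far: 40 -> 32 -> 33 -> 3 -> 20
Step 6: curr=13, set curr.next=prev(40) | reversed so far: 13 -> 40 -> 32 -> 33 -> 3 -> 20
Step 7: curr=36, set curr.next=prev(13) | reversed so far: 36 -> 13 -> 40 -> 32 -> 33 -> 3 -> 20

36 -> 13 -> 40 -> 32 -> 33 -> 3 -> 20 -> None


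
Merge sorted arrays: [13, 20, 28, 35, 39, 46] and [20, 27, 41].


Take 13 from A
Take 20 from A
Take 20 from B
Take 27 from B
Take 28 from A
Take 35 from A
Take 39 from A
Take 41 from B

Merged: [13, 20, 20, 27, 28, 35, 39, 41, 46]


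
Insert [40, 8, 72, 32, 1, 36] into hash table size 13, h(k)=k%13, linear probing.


Insert 40: h=1 -> slot 1
Insert 8: h=8 -> slot 8
Insert 72: h=7 -> slot 7
Insert 32: h=6 -> slot 6
Insert 1: h=1, 1 probes -> slot 2
Insert 36: h=10 -> slot 10

Table: [None, 40, 1, None, None, None, 32, 72, 8, None, 36, None, None]


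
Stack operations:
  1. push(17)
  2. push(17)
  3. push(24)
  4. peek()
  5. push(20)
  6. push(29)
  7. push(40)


push(17) -> [17]
push(17) -> [17, 17]
push(24) -> [17, 17, 24]
peek()->24
push(20) -> [17, 17, 24, 20]
push(29) -> [17, 17, 24, 20, 29]
push(40) -> [17, 17, 24, 20, 29, 40]

Final stack: [17, 17, 24, 20, 29, 40]


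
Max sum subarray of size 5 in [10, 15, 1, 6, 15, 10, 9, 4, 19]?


[0:5]: 47
[1:6]: 47
[2:7]: 41
[3:8]: 44
[4:9]: 57

Max: 57 at [4:9]


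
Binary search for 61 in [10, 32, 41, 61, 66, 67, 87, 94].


Step 1: lo=0, hi=7, mid=3, val=61

Found at index 3


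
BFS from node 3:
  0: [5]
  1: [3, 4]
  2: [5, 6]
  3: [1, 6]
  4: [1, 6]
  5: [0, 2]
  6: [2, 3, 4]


Visit 3, enqueue [1, 6]
Visit 1, enqueue [4]
Visit 6, enqueue [2]
Visit 4, enqueue []
Visit 2, enqueue [5]
Visit 5, enqueue [0]
Visit 0, enqueue []

BFS order: [3, 1, 6, 4, 2, 5, 0]


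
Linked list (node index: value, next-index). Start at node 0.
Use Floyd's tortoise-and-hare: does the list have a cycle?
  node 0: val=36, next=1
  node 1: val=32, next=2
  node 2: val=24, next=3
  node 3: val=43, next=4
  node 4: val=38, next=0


Floyd's tortoise (slow, +1) and hare (fast, +2):
  init: slow=0, fast=0
  step 1: slow=1, fast=2
  step 2: slow=2, fast=4
  step 3: slow=3, fast=1
  step 4: slow=4, fast=3
  step 5: slow=0, fast=0
  slow == fast at node 0: cycle detected

Cycle: yes


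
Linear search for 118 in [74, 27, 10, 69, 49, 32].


i=0: 74!=118
i=1: 27!=118
i=2: 10!=118
i=3: 69!=118
i=4: 49!=118
i=5: 32!=118

Not found, 6 comps


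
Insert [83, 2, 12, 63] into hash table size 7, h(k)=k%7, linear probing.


Insert 83: h=6 -> slot 6
Insert 2: h=2 -> slot 2
Insert 12: h=5 -> slot 5
Insert 63: h=0 -> slot 0

Table: [63, None, 2, None, None, 12, 83]


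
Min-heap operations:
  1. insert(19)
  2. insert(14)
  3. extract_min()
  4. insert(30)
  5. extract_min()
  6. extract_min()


insert(19) -> [19]
insert(14) -> [14, 19]
extract_min()->14, [19]
insert(30) -> [19, 30]
extract_min()->19, [30]
extract_min()->30, []

Final heap: []


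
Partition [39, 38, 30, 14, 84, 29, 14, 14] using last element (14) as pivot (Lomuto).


Pivot: 14
  14 <= 14: swap -> [14, 38, 30, 39, 84, 29, 14, 14]
  14 <= 14: swap -> [14, 14, 30, 39, 84, 29, 38, 14]
Place pivot at 2: [14, 14, 14, 39, 84, 29, 38, 30]

Partitioned: [14, 14, 14, 39, 84, 29, 38, 30]


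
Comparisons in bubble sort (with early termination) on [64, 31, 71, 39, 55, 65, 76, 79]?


Algorithm: bubble sort (with early termination)
Input: [64, 31, 71, 39, 55, 65, 76, 79]
Sorted: [31, 39, 55, 64, 65, 71, 76, 79]

18


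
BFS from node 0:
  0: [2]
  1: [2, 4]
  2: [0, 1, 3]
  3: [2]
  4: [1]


Visit 0, enqueue [2]
Visit 2, enqueue [1, 3]
Visit 1, enqueue [4]
Visit 3, enqueue []
Visit 4, enqueue []

BFS order: [0, 2, 1, 3, 4]


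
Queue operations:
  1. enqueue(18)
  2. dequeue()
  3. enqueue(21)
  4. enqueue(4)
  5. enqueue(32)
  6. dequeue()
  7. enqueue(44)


enqueue(18) -> [18]
dequeue()->18, []
enqueue(21) -> [21]
enqueue(4) -> [21, 4]
enqueue(32) -> [21, 4, 32]
dequeue()->21, [4, 32]
enqueue(44) -> [4, 32, 44]

Final queue: [4, 32, 44]


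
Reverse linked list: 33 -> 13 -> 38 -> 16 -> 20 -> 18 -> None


Step 1: curr=33, set curr.next=prev(None) | reversed so far: 33
Step 2: curr=13, set curr.next=prev(33) | reversed so far: 13 -> 33
Step 3: curr=38, set curr.next=prev(13) | reversed so far: 38 -> 13 -> 33
Step 4: curr=16, set curr.next=prev(38) | reversed so far: 16 -> 38 -> 13 -> 33
Step 5: curr=20, set curr.next=prev(16) | reversed so far: 20 -> 16 -> 38 -> 13 -> 33
Step 6: curr=18, set curr.next=prev(20) | reversed so far: 18 -> 20 -> 16 -> 38 -> 13 -> 33

18 -> 20 -> 16 -> 38 -> 13 -> 33 -> None
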